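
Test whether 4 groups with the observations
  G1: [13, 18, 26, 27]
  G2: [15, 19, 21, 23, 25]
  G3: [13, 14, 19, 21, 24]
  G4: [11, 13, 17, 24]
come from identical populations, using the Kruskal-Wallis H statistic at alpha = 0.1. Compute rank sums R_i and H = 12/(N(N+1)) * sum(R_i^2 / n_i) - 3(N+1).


Step 1: Combine all N = 18 observations and assign midranks.
sorted (value, group, rank): (11,G4,1), (13,G1,3), (13,G3,3), (13,G4,3), (14,G3,5), (15,G2,6), (17,G4,7), (18,G1,8), (19,G2,9.5), (19,G3,9.5), (21,G2,11.5), (21,G3,11.5), (23,G2,13), (24,G3,14.5), (24,G4,14.5), (25,G2,16), (26,G1,17), (27,G1,18)
Step 2: Sum ranks within each group.
R_1 = 46 (n_1 = 4)
R_2 = 56 (n_2 = 5)
R_3 = 43.5 (n_3 = 5)
R_4 = 25.5 (n_4 = 4)
Step 3: H = 12/(N(N+1)) * sum(R_i^2/n_i) - 3(N+1)
     = 12/(18*19) * (46^2/4 + 56^2/5 + 43.5^2/5 + 25.5^2/4) - 3*19
     = 0.035088 * 1697.21 - 57
     = 2.551316.
Step 4: Ties present; correction factor C = 1 - 42/(18^3 - 18) = 0.992776. Corrected H = 2.551316 / 0.992776 = 2.569880.
Step 5: Under H0, H ~ chi^2(3); p-value = 0.462794.
Step 6: alpha = 0.1. fail to reject H0.

H = 2.5699, df = 3, p = 0.462794, fail to reject H0.


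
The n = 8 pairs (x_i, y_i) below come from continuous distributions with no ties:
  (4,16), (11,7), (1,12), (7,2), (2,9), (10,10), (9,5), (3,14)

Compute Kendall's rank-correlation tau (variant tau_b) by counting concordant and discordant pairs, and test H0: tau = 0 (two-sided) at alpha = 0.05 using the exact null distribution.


Step 1: Enumerate the 28 unordered pairs (i,j) with i<j and classify each by sign(x_j-x_i) * sign(y_j-y_i).
  (1,2):dx=+7,dy=-9->D; (1,3):dx=-3,dy=-4->C; (1,4):dx=+3,dy=-14->D; (1,5):dx=-2,dy=-7->C
  (1,6):dx=+6,dy=-6->D; (1,7):dx=+5,dy=-11->D; (1,8):dx=-1,dy=-2->C; (2,3):dx=-10,dy=+5->D
  (2,4):dx=-4,dy=-5->C; (2,5):dx=-9,dy=+2->D; (2,6):dx=-1,dy=+3->D; (2,7):dx=-2,dy=-2->C
  (2,8):dx=-8,dy=+7->D; (3,4):dx=+6,dy=-10->D; (3,5):dx=+1,dy=-3->D; (3,6):dx=+9,dy=-2->D
  (3,7):dx=+8,dy=-7->D; (3,8):dx=+2,dy=+2->C; (4,5):dx=-5,dy=+7->D; (4,6):dx=+3,dy=+8->C
  (4,7):dx=+2,dy=+3->C; (4,8):dx=-4,dy=+12->D; (5,6):dx=+8,dy=+1->C; (5,7):dx=+7,dy=-4->D
  (5,8):dx=+1,dy=+5->C; (6,7):dx=-1,dy=-5->C; (6,8):dx=-7,dy=+4->D; (7,8):dx=-6,dy=+9->D
Step 2: C = 11, D = 17, total pairs = 28.
Step 3: tau = (C - D)/(n(n-1)/2) = (11 - 17)/28 = -0.214286.
Step 4: Exact two-sided p-value (enumerate n! = 40320 permutations of y under H0): p = 0.548413.
Step 5: alpha = 0.05. fail to reject H0.

tau_b = -0.2143 (C=11, D=17), p = 0.548413, fail to reject H0.


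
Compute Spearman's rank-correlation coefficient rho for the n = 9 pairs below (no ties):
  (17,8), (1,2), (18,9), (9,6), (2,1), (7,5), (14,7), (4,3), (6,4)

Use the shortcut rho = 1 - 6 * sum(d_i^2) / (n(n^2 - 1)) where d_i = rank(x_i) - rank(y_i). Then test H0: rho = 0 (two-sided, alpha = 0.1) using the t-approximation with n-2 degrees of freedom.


Step 1: Rank x and y separately (midranks; no ties here).
rank(x): 17->8, 1->1, 18->9, 9->6, 2->2, 7->5, 14->7, 4->3, 6->4
rank(y): 8->8, 2->2, 9->9, 6->6, 1->1, 5->5, 7->7, 3->3, 4->4
Step 2: d_i = R_x(i) - R_y(i); compute d_i^2.
  (8-8)^2=0, (1-2)^2=1, (9-9)^2=0, (6-6)^2=0, (2-1)^2=1, (5-5)^2=0, (7-7)^2=0, (3-3)^2=0, (4-4)^2=0
sum(d^2) = 2.
Step 3: rho = 1 - 6*2 / (9*(9^2 - 1)) = 1 - 12/720 = 0.983333.
Step 4: Under H0, t = rho * sqrt((n-2)/(1-rho^2)) = 14.3096 ~ t(7).
Step 5: Two-sided p-value from the t-distribution with 7 df = 0.000002.
Step 6: alpha = 0.1. reject H0.

rho = 0.9833, p = 0.000002, reject H0 at alpha = 0.1.


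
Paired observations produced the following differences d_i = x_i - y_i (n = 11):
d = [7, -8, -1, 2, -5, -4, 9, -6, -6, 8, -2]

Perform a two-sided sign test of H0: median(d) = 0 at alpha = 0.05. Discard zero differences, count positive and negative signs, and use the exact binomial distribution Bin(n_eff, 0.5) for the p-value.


Step 1: Discard zero differences. Original n = 11; n_eff = number of nonzero differences = 11.
Nonzero differences (with sign): +7, -8, -1, +2, -5, -4, +9, -6, -6, +8, -2
Step 2: Count signs: positive = 4, negative = 7.
Step 3: Under H0: P(positive) = 0.5, so the number of positives S ~ Bin(11, 0.5).
Step 4: Two-sided exact p-value = sum of Bin(11,0.5) probabilities at or below the observed probability = 0.548828.
Step 5: alpha = 0.05. fail to reject H0.

n_eff = 11, pos = 4, neg = 7, p = 0.548828, fail to reject H0.


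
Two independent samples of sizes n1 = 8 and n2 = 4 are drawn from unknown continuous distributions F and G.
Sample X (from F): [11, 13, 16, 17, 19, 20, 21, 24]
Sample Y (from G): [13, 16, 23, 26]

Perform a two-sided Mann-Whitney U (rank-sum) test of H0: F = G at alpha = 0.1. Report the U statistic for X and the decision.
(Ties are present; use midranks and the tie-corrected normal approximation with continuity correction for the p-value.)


Step 1: Combine and sort all 12 observations; assign midranks.
sorted (value, group): (11,X), (13,X), (13,Y), (16,X), (16,Y), (17,X), (19,X), (20,X), (21,X), (23,Y), (24,X), (26,Y)
ranks: 11->1, 13->2.5, 13->2.5, 16->4.5, 16->4.5, 17->6, 19->7, 20->8, 21->9, 23->10, 24->11, 26->12
Step 2: Rank sum for X: R1 = 1 + 2.5 + 4.5 + 6 + 7 + 8 + 9 + 11 = 49.
Step 3: U_X = R1 - n1(n1+1)/2 = 49 - 8*9/2 = 49 - 36 = 13.
       U_Y = n1*n2 - U_X = 32 - 13 = 19.
Step 4: Ties are present, so use the tie-corrected normal approximation (with continuity correction) for the p-value.
Step 5: p-value = 0.670038; compare to alpha = 0.1. fail to reject H0.

U_X = 13, p = 0.670038, fail to reject H0 at alpha = 0.1.


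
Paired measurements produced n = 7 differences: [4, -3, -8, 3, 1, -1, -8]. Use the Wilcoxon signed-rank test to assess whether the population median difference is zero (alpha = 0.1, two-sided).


Step 1: Drop any zero differences (none here) and take |d_i|.
|d| = [4, 3, 8, 3, 1, 1, 8]
Step 2: Midrank |d_i| (ties get averaged ranks).
ranks: |4|->5, |3|->3.5, |8|->6.5, |3|->3.5, |1|->1.5, |1|->1.5, |8|->6.5
Step 3: Attach original signs; sum ranks with positive sign and with negative sign.
W+ = 5 + 3.5 + 1.5 = 10
W- = 3.5 + 6.5 + 1.5 + 6.5 = 18
(Check: W+ + W- = 28 should equal n(n+1)/2 = 28.)
Step 4: Test statistic W = min(W+, W-) = 10.
Step 5: Ties in |d|, so use the tie-corrected normal approximation.
        E[W] = n(n+1)/4 = 7*8/4 = 14.
        Tie groups: |d|=1 (t=2), |d|=3 (t=2), |d|=8 (t=2); sum(t^3 - t) = 18.
        Var[W] = n(n+1)(2n+1)/24 - sum(t^3-t)/48 = 840/24 - 18/48 = 34.625.
        z = (W - E[W]) / sqrt(Var[W]) = (10 - 14) / 5.8843 = -0.6798.
        Two-sided p = 2*Phi(z) = 0.496647.
Step 6: alpha = 0.1. fail to reject H0.

W+ = 10, W- = 18, W = min = 10, p = 0.496647, fail to reject H0.


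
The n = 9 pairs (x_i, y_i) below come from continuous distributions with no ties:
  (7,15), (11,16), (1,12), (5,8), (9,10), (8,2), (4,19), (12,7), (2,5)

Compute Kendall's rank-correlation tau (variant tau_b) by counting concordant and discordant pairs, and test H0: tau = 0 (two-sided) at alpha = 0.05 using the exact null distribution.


Step 1: Enumerate the 36 unordered pairs (i,j) with i<j and classify each by sign(x_j-x_i) * sign(y_j-y_i).
  (1,2):dx=+4,dy=+1->C; (1,3):dx=-6,dy=-3->C; (1,4):dx=-2,dy=-7->C; (1,5):dx=+2,dy=-5->D
  (1,6):dx=+1,dy=-13->D; (1,7):dx=-3,dy=+4->D; (1,8):dx=+5,dy=-8->D; (1,9):dx=-5,dy=-10->C
  (2,3):dx=-10,dy=-4->C; (2,4):dx=-6,dy=-8->C; (2,5):dx=-2,dy=-6->C; (2,6):dx=-3,dy=-14->C
  (2,7):dx=-7,dy=+3->D; (2,8):dx=+1,dy=-9->D; (2,9):dx=-9,dy=-11->C; (3,4):dx=+4,dy=-4->D
  (3,5):dx=+8,dy=-2->D; (3,6):dx=+7,dy=-10->D; (3,7):dx=+3,dy=+7->C; (3,8):dx=+11,dy=-5->D
  (3,9):dx=+1,dy=-7->D; (4,5):dx=+4,dy=+2->C; (4,6):dx=+3,dy=-6->D; (4,7):dx=-1,dy=+11->D
  (4,8):dx=+7,dy=-1->D; (4,9):dx=-3,dy=-3->C; (5,6):dx=-1,dy=-8->C; (5,7):dx=-5,dy=+9->D
  (5,8):dx=+3,dy=-3->D; (5,9):dx=-7,dy=-5->C; (6,7):dx=-4,dy=+17->D; (6,8):dx=+4,dy=+5->C
  (6,9):dx=-6,dy=+3->D; (7,8):dx=+8,dy=-12->D; (7,9):dx=-2,dy=-14->C; (8,9):dx=-10,dy=-2->C
Step 2: C = 17, D = 19, total pairs = 36.
Step 3: tau = (C - D)/(n(n-1)/2) = (17 - 19)/36 = -0.055556.
Step 4: Exact two-sided p-value (enumerate n! = 362880 permutations of y under H0): p = 0.919455.
Step 5: alpha = 0.05. fail to reject H0.

tau_b = -0.0556 (C=17, D=19), p = 0.919455, fail to reject H0.


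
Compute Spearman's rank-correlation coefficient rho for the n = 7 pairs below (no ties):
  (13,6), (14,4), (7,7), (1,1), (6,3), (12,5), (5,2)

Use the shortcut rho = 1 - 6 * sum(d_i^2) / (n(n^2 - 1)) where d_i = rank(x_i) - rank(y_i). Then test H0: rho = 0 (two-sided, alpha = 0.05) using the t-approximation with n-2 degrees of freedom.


Step 1: Rank x and y separately (midranks; no ties here).
rank(x): 13->6, 14->7, 7->4, 1->1, 6->3, 12->5, 5->2
rank(y): 6->6, 4->4, 7->7, 1->1, 3->3, 5->5, 2->2
Step 2: d_i = R_x(i) - R_y(i); compute d_i^2.
  (6-6)^2=0, (7-4)^2=9, (4-7)^2=9, (1-1)^2=0, (3-3)^2=0, (5-5)^2=0, (2-2)^2=0
sum(d^2) = 18.
Step 3: rho = 1 - 6*18 / (7*(7^2 - 1)) = 1 - 108/336 = 0.678571.
Step 4: Under H0, t = rho * sqrt((n-2)/(1-rho^2)) = 2.0657 ~ t(5).
Step 5: Two-sided p-value from the t-distribution with 5 df = 0.093750.
Step 6: alpha = 0.05. fail to reject H0.

rho = 0.6786, p = 0.093750, fail to reject H0 at alpha = 0.05.


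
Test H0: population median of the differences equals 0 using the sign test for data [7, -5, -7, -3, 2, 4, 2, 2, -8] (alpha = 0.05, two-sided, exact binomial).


Step 1: Discard zero differences. Original n = 9; n_eff = number of nonzero differences = 9.
Nonzero differences (with sign): +7, -5, -7, -3, +2, +4, +2, +2, -8
Step 2: Count signs: positive = 5, negative = 4.
Step 3: Under H0: P(positive) = 0.5, so the number of positives S ~ Bin(9, 0.5).
Step 4: Two-sided exact p-value = sum of Bin(9,0.5) probabilities at or below the observed probability = 1.000000.
Step 5: alpha = 0.05. fail to reject H0.

n_eff = 9, pos = 5, neg = 4, p = 1.000000, fail to reject H0.


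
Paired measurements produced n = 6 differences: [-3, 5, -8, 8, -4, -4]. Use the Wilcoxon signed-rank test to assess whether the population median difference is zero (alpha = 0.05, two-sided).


Step 1: Drop any zero differences (none here) and take |d_i|.
|d| = [3, 5, 8, 8, 4, 4]
Step 2: Midrank |d_i| (ties get averaged ranks).
ranks: |3|->1, |5|->4, |8|->5.5, |8|->5.5, |4|->2.5, |4|->2.5
Step 3: Attach original signs; sum ranks with positive sign and with negative sign.
W+ = 4 + 5.5 = 9.5
W- = 1 + 5.5 + 2.5 + 2.5 = 11.5
(Check: W+ + W- = 21 should equal n(n+1)/2 = 21.)
Step 4: Test statistic W = min(W+, W-) = 9.5.
Step 5: Ties in |d|, so use the tie-corrected normal approximation.
        E[W] = n(n+1)/4 = 6*7/4 = 10.5.
        Tie groups: |d|=4 (t=2), |d|=8 (t=2); sum(t^3 - t) = 12.
        Var[W] = n(n+1)(2n+1)/24 - sum(t^3-t)/48 = 546/24 - 12/48 = 22.5.
        z = (W - E[W]) / sqrt(Var[W]) = (9.5 - 10.5) / 4.7434 = -0.2108.
        Two-sided p = 2*Phi(z) = 0.833029.
Step 6: alpha = 0.05. fail to reject H0.

W+ = 9.5, W- = 11.5, W = min = 9.5, p = 0.833029, fail to reject H0.


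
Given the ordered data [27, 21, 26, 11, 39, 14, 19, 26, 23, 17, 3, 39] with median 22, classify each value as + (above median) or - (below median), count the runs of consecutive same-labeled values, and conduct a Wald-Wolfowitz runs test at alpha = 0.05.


Step 1: Compute median = 22; label A = above, B = below.
Labels in order: ABABABBAABBA  (n_A = 6, n_B = 6)
Step 2: Count runs R = 9.
Step 3: Under H0 (random ordering), E[R] = 2*n_A*n_B/(n_A+n_B) + 1 = 2*6*6/12 + 1 = 7.0000.
        Var[R] = 2*n_A*n_B*(2*n_A*n_B - n_A - n_B) / ((n_A+n_B)^2 * (n_A+n_B-1)) = 4320/1584 = 2.7273.
        SD[R] = 1.6514.
Step 4: Continuity-corrected z = (R - 0.5 - E[R]) / SD[R] = (9 - 0.5 - 7.0000) / 1.6514 = 0.9083.
Step 5: Two-sided p-value via normal approximation = 2*(1 - Phi(|z|)) = 0.363722.
Step 6: alpha = 0.05. fail to reject H0.

R = 9, z = 0.9083, p = 0.363722, fail to reject H0.


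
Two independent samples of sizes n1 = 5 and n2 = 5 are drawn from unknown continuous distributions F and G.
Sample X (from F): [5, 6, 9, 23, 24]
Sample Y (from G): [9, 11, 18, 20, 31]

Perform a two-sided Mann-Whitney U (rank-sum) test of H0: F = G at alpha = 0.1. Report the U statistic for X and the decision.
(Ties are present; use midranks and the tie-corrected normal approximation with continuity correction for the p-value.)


Step 1: Combine and sort all 10 observations; assign midranks.
sorted (value, group): (5,X), (6,X), (9,X), (9,Y), (11,Y), (18,Y), (20,Y), (23,X), (24,X), (31,Y)
ranks: 5->1, 6->2, 9->3.5, 9->3.5, 11->5, 18->6, 20->7, 23->8, 24->9, 31->10
Step 2: Rank sum for X: R1 = 1 + 2 + 3.5 + 8 + 9 = 23.5.
Step 3: U_X = R1 - n1(n1+1)/2 = 23.5 - 5*6/2 = 23.5 - 15 = 8.5.
       U_Y = n1*n2 - U_X = 25 - 8.5 = 16.5.
Step 4: Ties are present, so use the tie-corrected normal approximation (with continuity correction) for the p-value.
Step 5: p-value = 0.463344; compare to alpha = 0.1. fail to reject H0.

U_X = 8.5, p = 0.463344, fail to reject H0 at alpha = 0.1.


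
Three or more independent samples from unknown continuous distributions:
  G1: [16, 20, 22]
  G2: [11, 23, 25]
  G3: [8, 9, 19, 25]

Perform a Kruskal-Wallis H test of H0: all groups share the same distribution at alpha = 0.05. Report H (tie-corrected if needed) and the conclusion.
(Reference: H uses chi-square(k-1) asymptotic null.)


Step 1: Combine all N = 10 observations and assign midranks.
sorted (value, group, rank): (8,G3,1), (9,G3,2), (11,G2,3), (16,G1,4), (19,G3,5), (20,G1,6), (22,G1,7), (23,G2,8), (25,G2,9.5), (25,G3,9.5)
Step 2: Sum ranks within each group.
R_1 = 17 (n_1 = 3)
R_2 = 20.5 (n_2 = 3)
R_3 = 17.5 (n_3 = 4)
Step 3: H = 12/(N(N+1)) * sum(R_i^2/n_i) - 3(N+1)
     = 12/(10*11) * (17^2/3 + 20.5^2/3 + 17.5^2/4) - 3*11
     = 0.109091 * 312.979 - 33
     = 1.143182.
Step 4: Ties present; correction factor C = 1 - 6/(10^3 - 10) = 0.993939. Corrected H = 1.143182 / 0.993939 = 1.150152.
Step 5: Under H0, H ~ chi^2(2); p-value = 0.562662.
Step 6: alpha = 0.05. fail to reject H0.

H = 1.1502, df = 2, p = 0.562662, fail to reject H0.


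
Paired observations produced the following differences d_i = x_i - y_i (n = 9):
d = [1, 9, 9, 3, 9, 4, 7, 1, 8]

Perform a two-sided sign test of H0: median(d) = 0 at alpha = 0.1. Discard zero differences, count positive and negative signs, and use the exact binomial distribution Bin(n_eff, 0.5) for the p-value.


Step 1: Discard zero differences. Original n = 9; n_eff = number of nonzero differences = 9.
Nonzero differences (with sign): +1, +9, +9, +3, +9, +4, +7, +1, +8
Step 2: Count signs: positive = 9, negative = 0.
Step 3: Under H0: P(positive) = 0.5, so the number of positives S ~ Bin(9, 0.5).
Step 4: Two-sided exact p-value = sum of Bin(9,0.5) probabilities at or below the observed probability = 0.003906.
Step 5: alpha = 0.1. reject H0.

n_eff = 9, pos = 9, neg = 0, p = 0.003906, reject H0.


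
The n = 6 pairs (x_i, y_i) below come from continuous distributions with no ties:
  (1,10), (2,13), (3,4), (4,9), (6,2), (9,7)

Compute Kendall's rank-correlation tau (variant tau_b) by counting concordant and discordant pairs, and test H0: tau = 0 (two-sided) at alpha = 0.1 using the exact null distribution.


Step 1: Enumerate the 15 unordered pairs (i,j) with i<j and classify each by sign(x_j-x_i) * sign(y_j-y_i).
  (1,2):dx=+1,dy=+3->C; (1,3):dx=+2,dy=-6->D; (1,4):dx=+3,dy=-1->D; (1,5):dx=+5,dy=-8->D
  (1,6):dx=+8,dy=-3->D; (2,3):dx=+1,dy=-9->D; (2,4):dx=+2,dy=-4->D; (2,5):dx=+4,dy=-11->D
  (2,6):dx=+7,dy=-6->D; (3,4):dx=+1,dy=+5->C; (3,5):dx=+3,dy=-2->D; (3,6):dx=+6,dy=+3->C
  (4,5):dx=+2,dy=-7->D; (4,6):dx=+5,dy=-2->D; (5,6):dx=+3,dy=+5->C
Step 2: C = 4, D = 11, total pairs = 15.
Step 3: tau = (C - D)/(n(n-1)/2) = (4 - 11)/15 = -0.466667.
Step 4: Exact two-sided p-value (enumerate n! = 720 permutations of y under H0): p = 0.272222.
Step 5: alpha = 0.1. fail to reject H0.

tau_b = -0.4667 (C=4, D=11), p = 0.272222, fail to reject H0.


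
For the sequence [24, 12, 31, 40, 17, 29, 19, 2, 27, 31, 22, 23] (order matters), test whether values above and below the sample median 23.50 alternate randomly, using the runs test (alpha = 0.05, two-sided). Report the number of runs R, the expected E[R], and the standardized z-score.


Step 1: Compute median = 23.50; label A = above, B = below.
Labels in order: ABAABABBAABB  (n_A = 6, n_B = 6)
Step 2: Count runs R = 8.
Step 3: Under H0 (random ordering), E[R] = 2*n_A*n_B/(n_A+n_B) + 1 = 2*6*6/12 + 1 = 7.0000.
        Var[R] = 2*n_A*n_B*(2*n_A*n_B - n_A - n_B) / ((n_A+n_B)^2 * (n_A+n_B-1)) = 4320/1584 = 2.7273.
        SD[R] = 1.6514.
Step 4: Continuity-corrected z = (R - 0.5 - E[R]) / SD[R] = (8 - 0.5 - 7.0000) / 1.6514 = 0.3028.
Step 5: Two-sided p-value via normal approximation = 2*(1 - Phi(|z|)) = 0.762069.
Step 6: alpha = 0.05. fail to reject H0.

R = 8, z = 0.3028, p = 0.762069, fail to reject H0.


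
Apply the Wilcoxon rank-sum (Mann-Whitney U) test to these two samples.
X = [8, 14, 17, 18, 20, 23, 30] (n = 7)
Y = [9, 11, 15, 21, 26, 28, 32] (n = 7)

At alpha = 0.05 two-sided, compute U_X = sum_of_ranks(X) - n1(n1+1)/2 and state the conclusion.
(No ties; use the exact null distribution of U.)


Step 1: Combine and sort all 14 observations; assign midranks.
sorted (value, group): (8,X), (9,Y), (11,Y), (14,X), (15,Y), (17,X), (18,X), (20,X), (21,Y), (23,X), (26,Y), (28,Y), (30,X), (32,Y)
ranks: 8->1, 9->2, 11->3, 14->4, 15->5, 17->6, 18->7, 20->8, 21->9, 23->10, 26->11, 28->12, 30->13, 32->14
Step 2: Rank sum for X: R1 = 1 + 4 + 6 + 7 + 8 + 10 + 13 = 49.
Step 3: U_X = R1 - n1(n1+1)/2 = 49 - 7*8/2 = 49 - 28 = 21.
       U_Y = n1*n2 - U_X = 49 - 21 = 28.
Step 4: No ties, so the exact null distribution of U (based on enumerating the C(14,7) = 3432 equally likely rank assignments) gives the two-sided p-value.
Step 5: p-value = 0.710373; compare to alpha = 0.05. fail to reject H0.

U_X = 21, p = 0.710373, fail to reject H0 at alpha = 0.05.


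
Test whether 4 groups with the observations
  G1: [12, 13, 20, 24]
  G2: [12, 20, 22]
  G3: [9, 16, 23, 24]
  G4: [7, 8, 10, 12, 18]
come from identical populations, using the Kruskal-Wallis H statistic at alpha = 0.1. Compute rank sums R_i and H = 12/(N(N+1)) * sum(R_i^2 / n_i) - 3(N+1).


Step 1: Combine all N = 16 observations and assign midranks.
sorted (value, group, rank): (7,G4,1), (8,G4,2), (9,G3,3), (10,G4,4), (12,G1,6), (12,G2,6), (12,G4,6), (13,G1,8), (16,G3,9), (18,G4,10), (20,G1,11.5), (20,G2,11.5), (22,G2,13), (23,G3,14), (24,G1,15.5), (24,G3,15.5)
Step 2: Sum ranks within each group.
R_1 = 41 (n_1 = 4)
R_2 = 30.5 (n_2 = 3)
R_3 = 41.5 (n_3 = 4)
R_4 = 23 (n_4 = 5)
Step 3: H = 12/(N(N+1)) * sum(R_i^2/n_i) - 3(N+1)
     = 12/(16*17) * (41^2/4 + 30.5^2/3 + 41.5^2/4 + 23^2/5) - 3*17
     = 0.044118 * 1266.7 - 51
     = 4.883640.
Step 4: Ties present; correction factor C = 1 - 36/(16^3 - 16) = 0.991176. Corrected H = 4.883640 / 0.991176 = 4.927114.
Step 5: Under H0, H ~ chi^2(3); p-value = 0.177213.
Step 6: alpha = 0.1. fail to reject H0.

H = 4.9271, df = 3, p = 0.177213, fail to reject H0.


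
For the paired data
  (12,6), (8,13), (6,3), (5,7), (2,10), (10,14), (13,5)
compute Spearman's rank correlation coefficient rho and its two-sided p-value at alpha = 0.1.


Step 1: Rank x and y separately (midranks; no ties here).
rank(x): 12->6, 8->4, 6->3, 5->2, 2->1, 10->5, 13->7
rank(y): 6->3, 13->6, 3->1, 7->4, 10->5, 14->7, 5->2
Step 2: d_i = R_x(i) - R_y(i); compute d_i^2.
  (6-3)^2=9, (4-6)^2=4, (3-1)^2=4, (2-4)^2=4, (1-5)^2=16, (5-7)^2=4, (7-2)^2=25
sum(d^2) = 66.
Step 3: rho = 1 - 6*66 / (7*(7^2 - 1)) = 1 - 396/336 = -0.178571.
Step 4: Under H0, t = rho * sqrt((n-2)/(1-rho^2)) = -0.4058 ~ t(5).
Step 5: Two-sided p-value from the t-distribution with 5 df = 0.701658.
Step 6: alpha = 0.1. fail to reject H0.

rho = -0.1786, p = 0.701658, fail to reject H0 at alpha = 0.1.


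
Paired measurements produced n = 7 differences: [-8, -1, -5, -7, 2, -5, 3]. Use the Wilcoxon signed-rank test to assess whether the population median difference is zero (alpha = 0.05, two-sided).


Step 1: Drop any zero differences (none here) and take |d_i|.
|d| = [8, 1, 5, 7, 2, 5, 3]
Step 2: Midrank |d_i| (ties get averaged ranks).
ranks: |8|->7, |1|->1, |5|->4.5, |7|->6, |2|->2, |5|->4.5, |3|->3
Step 3: Attach original signs; sum ranks with positive sign and with negative sign.
W+ = 2 + 3 = 5
W- = 7 + 1 + 4.5 + 6 + 4.5 = 23
(Check: W+ + W- = 28 should equal n(n+1)/2 = 28.)
Step 4: Test statistic W = min(W+, W-) = 5.
Step 5: Ties in |d|, so use the tie-corrected normal approximation.
        E[W] = n(n+1)/4 = 7*8/4 = 14.
        Tie groups: |d|=5 (t=2); sum(t^3 - t) = 6.
        Var[W] = n(n+1)(2n+1)/24 - sum(t^3-t)/48 = 840/24 - 6/48 = 34.875.
        z = (W - E[W]) / sqrt(Var[W]) = (5 - 14) / 5.9055 = -1.5240.
        Two-sided p = 2*Phi(z) = 0.127508.
Step 6: alpha = 0.05. fail to reject H0.

W+ = 5, W- = 23, W = min = 5, p = 0.127508, fail to reject H0.


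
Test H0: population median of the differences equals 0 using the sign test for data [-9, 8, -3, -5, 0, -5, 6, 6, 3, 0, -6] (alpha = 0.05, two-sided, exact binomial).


Step 1: Discard zero differences. Original n = 11; n_eff = number of nonzero differences = 9.
Nonzero differences (with sign): -9, +8, -3, -5, -5, +6, +6, +3, -6
Step 2: Count signs: positive = 4, negative = 5.
Step 3: Under H0: P(positive) = 0.5, so the number of positives S ~ Bin(9, 0.5).
Step 4: Two-sided exact p-value = sum of Bin(9,0.5) probabilities at or below the observed probability = 1.000000.
Step 5: alpha = 0.05. fail to reject H0.

n_eff = 9, pos = 4, neg = 5, p = 1.000000, fail to reject H0.


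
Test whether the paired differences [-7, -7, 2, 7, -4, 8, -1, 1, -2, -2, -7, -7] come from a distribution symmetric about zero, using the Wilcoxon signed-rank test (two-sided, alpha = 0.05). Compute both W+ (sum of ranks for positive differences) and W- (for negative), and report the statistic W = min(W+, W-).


Step 1: Drop any zero differences (none here) and take |d_i|.
|d| = [7, 7, 2, 7, 4, 8, 1, 1, 2, 2, 7, 7]
Step 2: Midrank |d_i| (ties get averaged ranks).
ranks: |7|->9, |7|->9, |2|->4, |7|->9, |4|->6, |8|->12, |1|->1.5, |1|->1.5, |2|->4, |2|->4, |7|->9, |7|->9
Step 3: Attach original signs; sum ranks with positive sign and with negative sign.
W+ = 4 + 9 + 12 + 1.5 = 26.5
W- = 9 + 9 + 6 + 1.5 + 4 + 4 + 9 + 9 = 51.5
(Check: W+ + W- = 78 should equal n(n+1)/2 = 78.)
Step 4: Test statistic W = min(W+, W-) = 26.5.
Step 5: Ties in |d|, so use the tie-corrected normal approximation.
        E[W] = n(n+1)/4 = 12*13/4 = 39.
        Tie groups: |d|=1 (t=2), |d|=2 (t=3), |d|=7 (t=5); sum(t^3 - t) = 150.
        Var[W] = n(n+1)(2n+1)/24 - sum(t^3-t)/48 = 3900/24 - 150/48 = 159.375.
        z = (W - E[W]) / sqrt(Var[W]) = (26.5 - 39) / 12.6244 = -0.9901.
        Two-sided p = 2*Phi(z) = 0.322102.
Step 6: alpha = 0.05. fail to reject H0.

W+ = 26.5, W- = 51.5, W = min = 26.5, p = 0.322102, fail to reject H0.


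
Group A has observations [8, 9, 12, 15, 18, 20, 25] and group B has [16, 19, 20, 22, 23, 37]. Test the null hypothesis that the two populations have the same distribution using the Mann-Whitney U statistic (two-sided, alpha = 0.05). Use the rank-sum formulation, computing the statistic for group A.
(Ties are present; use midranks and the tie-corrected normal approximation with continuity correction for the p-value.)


Step 1: Combine and sort all 13 observations; assign midranks.
sorted (value, group): (8,X), (9,X), (12,X), (15,X), (16,Y), (18,X), (19,Y), (20,X), (20,Y), (22,Y), (23,Y), (25,X), (37,Y)
ranks: 8->1, 9->2, 12->3, 15->4, 16->5, 18->6, 19->7, 20->8.5, 20->8.5, 22->10, 23->11, 25->12, 37->13
Step 2: Rank sum for X: R1 = 1 + 2 + 3 + 4 + 6 + 8.5 + 12 = 36.5.
Step 3: U_X = R1 - n1(n1+1)/2 = 36.5 - 7*8/2 = 36.5 - 28 = 8.5.
       U_Y = n1*n2 - U_X = 42 - 8.5 = 33.5.
Step 4: Ties are present, so use the tie-corrected normal approximation (with continuity correction) for the p-value.
Step 5: p-value = 0.086044; compare to alpha = 0.05. fail to reject H0.

U_X = 8.5, p = 0.086044, fail to reject H0 at alpha = 0.05.


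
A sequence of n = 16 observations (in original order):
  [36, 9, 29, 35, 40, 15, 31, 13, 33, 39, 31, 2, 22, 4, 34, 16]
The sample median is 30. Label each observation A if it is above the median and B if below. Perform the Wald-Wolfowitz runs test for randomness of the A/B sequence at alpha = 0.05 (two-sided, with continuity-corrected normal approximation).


Step 1: Compute median = 30; label A = above, B = below.
Labels in order: ABBAABABAAABBBAB  (n_A = 8, n_B = 8)
Step 2: Count runs R = 10.
Step 3: Under H0 (random ordering), E[R] = 2*n_A*n_B/(n_A+n_B) + 1 = 2*8*8/16 + 1 = 9.0000.
        Var[R] = 2*n_A*n_B*(2*n_A*n_B - n_A - n_B) / ((n_A+n_B)^2 * (n_A+n_B-1)) = 14336/3840 = 3.7333.
        SD[R] = 1.9322.
Step 4: Continuity-corrected z = (R - 0.5 - E[R]) / SD[R] = (10 - 0.5 - 9.0000) / 1.9322 = 0.2588.
Step 5: Two-sided p-value via normal approximation = 2*(1 - Phi(|z|)) = 0.795809.
Step 6: alpha = 0.05. fail to reject H0.

R = 10, z = 0.2588, p = 0.795809, fail to reject H0.


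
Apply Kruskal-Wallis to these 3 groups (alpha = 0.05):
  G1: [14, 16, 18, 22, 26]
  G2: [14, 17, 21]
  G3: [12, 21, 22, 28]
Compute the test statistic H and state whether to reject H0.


Step 1: Combine all N = 12 observations and assign midranks.
sorted (value, group, rank): (12,G3,1), (14,G1,2.5), (14,G2,2.5), (16,G1,4), (17,G2,5), (18,G1,6), (21,G2,7.5), (21,G3,7.5), (22,G1,9.5), (22,G3,9.5), (26,G1,11), (28,G3,12)
Step 2: Sum ranks within each group.
R_1 = 33 (n_1 = 5)
R_2 = 15 (n_2 = 3)
R_3 = 30 (n_3 = 4)
Step 3: H = 12/(N(N+1)) * sum(R_i^2/n_i) - 3(N+1)
     = 12/(12*13) * (33^2/5 + 15^2/3 + 30^2/4) - 3*13
     = 0.076923 * 517.8 - 39
     = 0.830769.
Step 4: Ties present; correction factor C = 1 - 18/(12^3 - 12) = 0.989510. Corrected H = 0.830769 / 0.989510 = 0.839576.
Step 5: Under H0, H ~ chi^2(2); p-value = 0.657186.
Step 6: alpha = 0.05. fail to reject H0.

H = 0.8396, df = 2, p = 0.657186, fail to reject H0.


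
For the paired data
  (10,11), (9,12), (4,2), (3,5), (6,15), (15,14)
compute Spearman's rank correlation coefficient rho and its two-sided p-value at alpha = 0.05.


Step 1: Rank x and y separately (midranks; no ties here).
rank(x): 10->5, 9->4, 4->2, 3->1, 6->3, 15->6
rank(y): 11->3, 12->4, 2->1, 5->2, 15->6, 14->5
Step 2: d_i = R_x(i) - R_y(i); compute d_i^2.
  (5-3)^2=4, (4-4)^2=0, (2-1)^2=1, (1-2)^2=1, (3-6)^2=9, (6-5)^2=1
sum(d^2) = 16.
Step 3: rho = 1 - 6*16 / (6*(6^2 - 1)) = 1 - 96/210 = 0.542857.
Step 4: Under H0, t = rho * sqrt((n-2)/(1-rho^2)) = 1.2928 ~ t(4).
Step 5: Two-sided p-value from the t-distribution with 4 df = 0.265703.
Step 6: alpha = 0.05. fail to reject H0.

rho = 0.5429, p = 0.265703, fail to reject H0 at alpha = 0.05.


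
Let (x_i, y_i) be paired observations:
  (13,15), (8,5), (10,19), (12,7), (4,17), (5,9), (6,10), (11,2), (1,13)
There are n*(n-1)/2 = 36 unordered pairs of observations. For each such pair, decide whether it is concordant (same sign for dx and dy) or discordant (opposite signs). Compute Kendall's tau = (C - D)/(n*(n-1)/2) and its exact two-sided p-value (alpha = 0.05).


Step 1: Enumerate the 36 unordered pairs (i,j) with i<j and classify each by sign(x_j-x_i) * sign(y_j-y_i).
  (1,2):dx=-5,dy=-10->C; (1,3):dx=-3,dy=+4->D; (1,4):dx=-1,dy=-8->C; (1,5):dx=-9,dy=+2->D
  (1,6):dx=-8,dy=-6->C; (1,7):dx=-7,dy=-5->C; (1,8):dx=-2,dy=-13->C; (1,9):dx=-12,dy=-2->C
  (2,3):dx=+2,dy=+14->C; (2,4):dx=+4,dy=+2->C; (2,5):dx=-4,dy=+12->D; (2,6):dx=-3,dy=+4->D
  (2,7):dx=-2,dy=+5->D; (2,8):dx=+3,dy=-3->D; (2,9):dx=-7,dy=+8->D; (3,4):dx=+2,dy=-12->D
  (3,5):dx=-6,dy=-2->C; (3,6):dx=-5,dy=-10->C; (3,7):dx=-4,dy=-9->C; (3,8):dx=+1,dy=-17->D
  (3,9):dx=-9,dy=-6->C; (4,5):dx=-8,dy=+10->D; (4,6):dx=-7,dy=+2->D; (4,7):dx=-6,dy=+3->D
  (4,8):dx=-1,dy=-5->C; (4,9):dx=-11,dy=+6->D; (5,6):dx=+1,dy=-8->D; (5,7):dx=+2,dy=-7->D
  (5,8):dx=+7,dy=-15->D; (5,9):dx=-3,dy=-4->C; (6,7):dx=+1,dy=+1->C; (6,8):dx=+6,dy=-7->D
  (6,9):dx=-4,dy=+4->D; (7,8):dx=+5,dy=-8->D; (7,9):dx=-5,dy=+3->D; (8,9):dx=-10,dy=+11->D
Step 2: C = 15, D = 21, total pairs = 36.
Step 3: tau = (C - D)/(n(n-1)/2) = (15 - 21)/36 = -0.166667.
Step 4: Exact two-sided p-value (enumerate n! = 362880 permutations of y under H0): p = 0.612202.
Step 5: alpha = 0.05. fail to reject H0.

tau_b = -0.1667 (C=15, D=21), p = 0.612202, fail to reject H0.


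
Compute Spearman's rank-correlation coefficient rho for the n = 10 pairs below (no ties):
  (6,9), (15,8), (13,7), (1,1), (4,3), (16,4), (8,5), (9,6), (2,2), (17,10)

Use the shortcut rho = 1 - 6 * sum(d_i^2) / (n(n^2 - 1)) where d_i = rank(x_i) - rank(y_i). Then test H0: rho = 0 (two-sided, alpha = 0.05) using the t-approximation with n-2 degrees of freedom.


Step 1: Rank x and y separately (midranks; no ties here).
rank(x): 6->4, 15->8, 13->7, 1->1, 4->3, 16->9, 8->5, 9->6, 2->2, 17->10
rank(y): 9->9, 8->8, 7->7, 1->1, 3->3, 4->4, 5->5, 6->6, 2->2, 10->10
Step 2: d_i = R_x(i) - R_y(i); compute d_i^2.
  (4-9)^2=25, (8-8)^2=0, (7-7)^2=0, (1-1)^2=0, (3-3)^2=0, (9-4)^2=25, (5-5)^2=0, (6-6)^2=0, (2-2)^2=0, (10-10)^2=0
sum(d^2) = 50.
Step 3: rho = 1 - 6*50 / (10*(10^2 - 1)) = 1 - 300/990 = 0.696970.
Step 4: Under H0, t = rho * sqrt((n-2)/(1-rho^2)) = 2.7490 ~ t(8).
Step 5: Two-sided p-value from the t-distribution with 8 df = 0.025097.
Step 6: alpha = 0.05. reject H0.

rho = 0.6970, p = 0.025097, reject H0 at alpha = 0.05.


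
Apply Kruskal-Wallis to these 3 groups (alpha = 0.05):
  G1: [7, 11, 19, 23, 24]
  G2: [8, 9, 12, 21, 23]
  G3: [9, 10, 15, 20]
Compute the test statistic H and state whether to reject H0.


Step 1: Combine all N = 14 observations and assign midranks.
sorted (value, group, rank): (7,G1,1), (8,G2,2), (9,G2,3.5), (9,G3,3.5), (10,G3,5), (11,G1,6), (12,G2,7), (15,G3,8), (19,G1,9), (20,G3,10), (21,G2,11), (23,G1,12.5), (23,G2,12.5), (24,G1,14)
Step 2: Sum ranks within each group.
R_1 = 42.5 (n_1 = 5)
R_2 = 36 (n_2 = 5)
R_3 = 26.5 (n_3 = 4)
Step 3: H = 12/(N(N+1)) * sum(R_i^2/n_i) - 3(N+1)
     = 12/(14*15) * (42.5^2/5 + 36^2/5 + 26.5^2/4) - 3*15
     = 0.057143 * 796.013 - 45
     = 0.486429.
Step 4: Ties present; correction factor C = 1 - 12/(14^3 - 14) = 0.995604. Corrected H = 0.486429 / 0.995604 = 0.488576.
Step 5: Under H0, H ~ chi^2(2); p-value = 0.783262.
Step 6: alpha = 0.05. fail to reject H0.

H = 0.4886, df = 2, p = 0.783262, fail to reject H0.


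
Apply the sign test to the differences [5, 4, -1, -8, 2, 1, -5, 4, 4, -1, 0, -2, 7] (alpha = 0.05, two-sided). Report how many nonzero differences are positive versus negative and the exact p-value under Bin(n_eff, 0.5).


Step 1: Discard zero differences. Original n = 13; n_eff = number of nonzero differences = 12.
Nonzero differences (with sign): +5, +4, -1, -8, +2, +1, -5, +4, +4, -1, -2, +7
Step 2: Count signs: positive = 7, negative = 5.
Step 3: Under H0: P(positive) = 0.5, so the number of positives S ~ Bin(12, 0.5).
Step 4: Two-sided exact p-value = sum of Bin(12,0.5) probabilities at or below the observed probability = 0.774414.
Step 5: alpha = 0.05. fail to reject H0.

n_eff = 12, pos = 7, neg = 5, p = 0.774414, fail to reject H0.


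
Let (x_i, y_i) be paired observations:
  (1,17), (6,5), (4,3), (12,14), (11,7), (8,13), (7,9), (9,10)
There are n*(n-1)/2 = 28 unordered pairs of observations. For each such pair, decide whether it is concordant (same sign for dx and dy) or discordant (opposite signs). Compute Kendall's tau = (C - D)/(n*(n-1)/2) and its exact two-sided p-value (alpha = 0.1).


Step 1: Enumerate the 28 unordered pairs (i,j) with i<j and classify each by sign(x_j-x_i) * sign(y_j-y_i).
  (1,2):dx=+5,dy=-12->D; (1,3):dx=+3,dy=-14->D; (1,4):dx=+11,dy=-3->D; (1,5):dx=+10,dy=-10->D
  (1,6):dx=+7,dy=-4->D; (1,7):dx=+6,dy=-8->D; (1,8):dx=+8,dy=-7->D; (2,3):dx=-2,dy=-2->C
  (2,4):dx=+6,dy=+9->C; (2,5):dx=+5,dy=+2->C; (2,6):dx=+2,dy=+8->C; (2,7):dx=+1,dy=+4->C
  (2,8):dx=+3,dy=+5->C; (3,4):dx=+8,dy=+11->C; (3,5):dx=+7,dy=+4->C; (3,6):dx=+4,dy=+10->C
  (3,7):dx=+3,dy=+6->C; (3,8):dx=+5,dy=+7->C; (4,5):dx=-1,dy=-7->C; (4,6):dx=-4,dy=-1->C
  (4,7):dx=-5,dy=-5->C; (4,8):dx=-3,dy=-4->C; (5,6):dx=-3,dy=+6->D; (5,7):dx=-4,dy=+2->D
  (5,8):dx=-2,dy=+3->D; (6,7):dx=-1,dy=-4->C; (6,8):dx=+1,dy=-3->D; (7,8):dx=+2,dy=+1->C
Step 2: C = 17, D = 11, total pairs = 28.
Step 3: tau = (C - D)/(n(n-1)/2) = (17 - 11)/28 = 0.214286.
Step 4: Exact two-sided p-value (enumerate n! = 40320 permutations of y under H0): p = 0.548413.
Step 5: alpha = 0.1. fail to reject H0.

tau_b = 0.2143 (C=17, D=11), p = 0.548413, fail to reject H0.


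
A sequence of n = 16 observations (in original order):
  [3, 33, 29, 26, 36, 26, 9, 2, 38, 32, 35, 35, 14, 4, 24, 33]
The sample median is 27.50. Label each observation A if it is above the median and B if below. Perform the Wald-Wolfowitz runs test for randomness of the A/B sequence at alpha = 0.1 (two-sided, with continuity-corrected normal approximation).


Step 1: Compute median = 27.50; label A = above, B = below.
Labels in order: BAABABBBAAAABBBA  (n_A = 8, n_B = 8)
Step 2: Count runs R = 8.
Step 3: Under H0 (random ordering), E[R] = 2*n_A*n_B/(n_A+n_B) + 1 = 2*8*8/16 + 1 = 9.0000.
        Var[R] = 2*n_A*n_B*(2*n_A*n_B - n_A - n_B) / ((n_A+n_B)^2 * (n_A+n_B-1)) = 14336/3840 = 3.7333.
        SD[R] = 1.9322.
Step 4: Continuity-corrected z = (R + 0.5 - E[R]) / SD[R] = (8 + 0.5 - 9.0000) / 1.9322 = -0.2588.
Step 5: Two-sided p-value via normal approximation = 2*(1 - Phi(|z|)) = 0.795809.
Step 6: alpha = 0.1. fail to reject H0.

R = 8, z = -0.2588, p = 0.795809, fail to reject H0.


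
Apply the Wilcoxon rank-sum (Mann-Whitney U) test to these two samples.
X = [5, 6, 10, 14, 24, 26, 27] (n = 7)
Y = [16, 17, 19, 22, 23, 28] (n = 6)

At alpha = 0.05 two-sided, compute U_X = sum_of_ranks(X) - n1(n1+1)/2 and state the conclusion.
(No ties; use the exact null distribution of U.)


Step 1: Combine and sort all 13 observations; assign midranks.
sorted (value, group): (5,X), (6,X), (10,X), (14,X), (16,Y), (17,Y), (19,Y), (22,Y), (23,Y), (24,X), (26,X), (27,X), (28,Y)
ranks: 5->1, 6->2, 10->3, 14->4, 16->5, 17->6, 19->7, 22->8, 23->9, 24->10, 26->11, 27->12, 28->13
Step 2: Rank sum for X: R1 = 1 + 2 + 3 + 4 + 10 + 11 + 12 = 43.
Step 3: U_X = R1 - n1(n1+1)/2 = 43 - 7*8/2 = 43 - 28 = 15.
       U_Y = n1*n2 - U_X = 42 - 15 = 27.
Step 4: No ties, so the exact null distribution of U (based on enumerating the C(13,7) = 1716 equally likely rank assignments) gives the two-sided p-value.
Step 5: p-value = 0.445221; compare to alpha = 0.05. fail to reject H0.

U_X = 15, p = 0.445221, fail to reject H0 at alpha = 0.05.


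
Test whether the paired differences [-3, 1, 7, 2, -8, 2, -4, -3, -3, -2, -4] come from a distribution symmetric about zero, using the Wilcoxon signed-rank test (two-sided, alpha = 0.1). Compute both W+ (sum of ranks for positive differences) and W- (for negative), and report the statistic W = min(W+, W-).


Step 1: Drop any zero differences (none here) and take |d_i|.
|d| = [3, 1, 7, 2, 8, 2, 4, 3, 3, 2, 4]
Step 2: Midrank |d_i| (ties get averaged ranks).
ranks: |3|->6, |1|->1, |7|->10, |2|->3, |8|->11, |2|->3, |4|->8.5, |3|->6, |3|->6, |2|->3, |4|->8.5
Step 3: Attach original signs; sum ranks with positive sign and with negative sign.
W+ = 1 + 10 + 3 + 3 = 17
W- = 6 + 11 + 8.5 + 6 + 6 + 3 + 8.5 = 49
(Check: W+ + W- = 66 should equal n(n+1)/2 = 66.)
Step 4: Test statistic W = min(W+, W-) = 17.
Step 5: Ties in |d|, so use the tie-corrected normal approximation.
        E[W] = n(n+1)/4 = 11*12/4 = 33.
        Tie groups: |d|=2 (t=3), |d|=3 (t=3), |d|=4 (t=2); sum(t^3 - t) = 54.
        Var[W] = n(n+1)(2n+1)/24 - sum(t^3-t)/48 = 3036/24 - 54/48 = 125.375.
        z = (W - E[W]) / sqrt(Var[W]) = (17 - 33) / 11.1971 = -1.4289.
        Two-sided p = 2*Phi(z) = 0.153021.
Step 6: alpha = 0.1. fail to reject H0.

W+ = 17, W- = 49, W = min = 17, p = 0.153021, fail to reject H0.


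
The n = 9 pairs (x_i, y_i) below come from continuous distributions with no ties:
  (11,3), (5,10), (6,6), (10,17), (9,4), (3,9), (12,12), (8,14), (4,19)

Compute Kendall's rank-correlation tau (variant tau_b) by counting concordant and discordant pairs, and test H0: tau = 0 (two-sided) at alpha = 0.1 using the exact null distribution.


Step 1: Enumerate the 36 unordered pairs (i,j) with i<j and classify each by sign(x_j-x_i) * sign(y_j-y_i).
  (1,2):dx=-6,dy=+7->D; (1,3):dx=-5,dy=+3->D; (1,4):dx=-1,dy=+14->D; (1,5):dx=-2,dy=+1->D
  (1,6):dx=-8,dy=+6->D; (1,7):dx=+1,dy=+9->C; (1,8):dx=-3,dy=+11->D; (1,9):dx=-7,dy=+16->D
  (2,3):dx=+1,dy=-4->D; (2,4):dx=+5,dy=+7->C; (2,5):dx=+4,dy=-6->D; (2,6):dx=-2,dy=-1->C
  (2,7):dx=+7,dy=+2->C; (2,8):dx=+3,dy=+4->C; (2,9):dx=-1,dy=+9->D; (3,4):dx=+4,dy=+11->C
  (3,5):dx=+3,dy=-2->D; (3,6):dx=-3,dy=+3->D; (3,7):dx=+6,dy=+6->C; (3,8):dx=+2,dy=+8->C
  (3,9):dx=-2,dy=+13->D; (4,5):dx=-1,dy=-13->C; (4,6):dx=-7,dy=-8->C; (4,7):dx=+2,dy=-5->D
  (4,8):dx=-2,dy=-3->C; (4,9):dx=-6,dy=+2->D; (5,6):dx=-6,dy=+5->D; (5,7):dx=+3,dy=+8->C
  (5,8):dx=-1,dy=+10->D; (5,9):dx=-5,dy=+15->D; (6,7):dx=+9,dy=+3->C; (6,8):dx=+5,dy=+5->C
  (6,9):dx=+1,dy=+10->C; (7,8):dx=-4,dy=+2->D; (7,9):dx=-8,dy=+7->D; (8,9):dx=-4,dy=+5->D
Step 2: C = 15, D = 21, total pairs = 36.
Step 3: tau = (C - D)/(n(n-1)/2) = (15 - 21)/36 = -0.166667.
Step 4: Exact two-sided p-value (enumerate n! = 362880 permutations of y under H0): p = 0.612202.
Step 5: alpha = 0.1. fail to reject H0.

tau_b = -0.1667 (C=15, D=21), p = 0.612202, fail to reject H0.


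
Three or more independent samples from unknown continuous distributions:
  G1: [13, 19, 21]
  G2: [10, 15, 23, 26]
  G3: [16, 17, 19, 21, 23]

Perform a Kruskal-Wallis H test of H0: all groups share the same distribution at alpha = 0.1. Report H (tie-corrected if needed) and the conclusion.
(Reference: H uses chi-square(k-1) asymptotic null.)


Step 1: Combine all N = 12 observations and assign midranks.
sorted (value, group, rank): (10,G2,1), (13,G1,2), (15,G2,3), (16,G3,4), (17,G3,5), (19,G1,6.5), (19,G3,6.5), (21,G1,8.5), (21,G3,8.5), (23,G2,10.5), (23,G3,10.5), (26,G2,12)
Step 2: Sum ranks within each group.
R_1 = 17 (n_1 = 3)
R_2 = 26.5 (n_2 = 4)
R_3 = 34.5 (n_3 = 5)
Step 3: H = 12/(N(N+1)) * sum(R_i^2/n_i) - 3(N+1)
     = 12/(12*13) * (17^2/3 + 26.5^2/4 + 34.5^2/5) - 3*13
     = 0.076923 * 509.946 - 39
     = 0.226603.
Step 4: Ties present; correction factor C = 1 - 18/(12^3 - 12) = 0.989510. Corrected H = 0.226603 / 0.989510 = 0.229005.
Step 5: Under H0, H ~ chi^2(2); p-value = 0.891810.
Step 6: alpha = 0.1. fail to reject H0.

H = 0.2290, df = 2, p = 0.891810, fail to reject H0.


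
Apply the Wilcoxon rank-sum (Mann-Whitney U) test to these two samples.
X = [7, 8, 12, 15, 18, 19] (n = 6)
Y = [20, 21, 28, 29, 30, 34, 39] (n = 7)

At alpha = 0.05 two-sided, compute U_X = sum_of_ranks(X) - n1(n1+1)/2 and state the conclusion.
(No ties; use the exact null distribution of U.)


Step 1: Combine and sort all 13 observations; assign midranks.
sorted (value, group): (7,X), (8,X), (12,X), (15,X), (18,X), (19,X), (20,Y), (21,Y), (28,Y), (29,Y), (30,Y), (34,Y), (39,Y)
ranks: 7->1, 8->2, 12->3, 15->4, 18->5, 19->6, 20->7, 21->8, 28->9, 29->10, 30->11, 34->12, 39->13
Step 2: Rank sum for X: R1 = 1 + 2 + 3 + 4 + 5 + 6 = 21.
Step 3: U_X = R1 - n1(n1+1)/2 = 21 - 6*7/2 = 21 - 21 = 0.
       U_Y = n1*n2 - U_X = 42 - 0 = 42.
Step 4: No ties, so the exact null distribution of U (based on enumerating the C(13,6) = 1716 equally likely rank assignments) gives the two-sided p-value.
Step 5: p-value = 0.001166; compare to alpha = 0.05. reject H0.

U_X = 0, p = 0.001166, reject H0 at alpha = 0.05.


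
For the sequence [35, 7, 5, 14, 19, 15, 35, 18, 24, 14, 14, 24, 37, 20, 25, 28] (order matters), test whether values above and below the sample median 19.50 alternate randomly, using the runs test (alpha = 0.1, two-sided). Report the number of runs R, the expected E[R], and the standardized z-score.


Step 1: Compute median = 19.50; label A = above, B = below.
Labels in order: ABBBBBABABBAAAAA  (n_A = 8, n_B = 8)
Step 2: Count runs R = 7.
Step 3: Under H0 (random ordering), E[R] = 2*n_A*n_B/(n_A+n_B) + 1 = 2*8*8/16 + 1 = 9.0000.
        Var[R] = 2*n_A*n_B*(2*n_A*n_B - n_A - n_B) / ((n_A+n_B)^2 * (n_A+n_B-1)) = 14336/3840 = 3.7333.
        SD[R] = 1.9322.
Step 4: Continuity-corrected z = (R + 0.5 - E[R]) / SD[R] = (7 + 0.5 - 9.0000) / 1.9322 = -0.7763.
Step 5: Two-sided p-value via normal approximation = 2*(1 - Phi(|z|)) = 0.437558.
Step 6: alpha = 0.1. fail to reject H0.

R = 7, z = -0.7763, p = 0.437558, fail to reject H0.
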